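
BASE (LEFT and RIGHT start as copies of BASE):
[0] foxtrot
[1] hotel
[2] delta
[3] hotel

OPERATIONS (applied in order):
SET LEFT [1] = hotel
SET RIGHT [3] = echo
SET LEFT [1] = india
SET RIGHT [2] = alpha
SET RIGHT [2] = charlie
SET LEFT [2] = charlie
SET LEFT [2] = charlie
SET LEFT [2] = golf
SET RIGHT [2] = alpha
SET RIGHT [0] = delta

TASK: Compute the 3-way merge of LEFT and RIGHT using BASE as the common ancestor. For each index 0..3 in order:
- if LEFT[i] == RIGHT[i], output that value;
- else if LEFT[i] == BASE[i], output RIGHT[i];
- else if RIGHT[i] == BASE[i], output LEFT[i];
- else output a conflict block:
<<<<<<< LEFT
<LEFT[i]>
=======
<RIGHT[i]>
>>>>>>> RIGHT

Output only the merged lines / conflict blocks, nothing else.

Final LEFT:  [foxtrot, india, golf, hotel]
Final RIGHT: [delta, hotel, alpha, echo]
i=0: L=foxtrot=BASE, R=delta -> take RIGHT -> delta
i=1: L=india, R=hotel=BASE -> take LEFT -> india
i=2: BASE=delta L=golf R=alpha all differ -> CONFLICT
i=3: L=hotel=BASE, R=echo -> take RIGHT -> echo

Answer: delta
india
<<<<<<< LEFT
golf
=======
alpha
>>>>>>> RIGHT
echo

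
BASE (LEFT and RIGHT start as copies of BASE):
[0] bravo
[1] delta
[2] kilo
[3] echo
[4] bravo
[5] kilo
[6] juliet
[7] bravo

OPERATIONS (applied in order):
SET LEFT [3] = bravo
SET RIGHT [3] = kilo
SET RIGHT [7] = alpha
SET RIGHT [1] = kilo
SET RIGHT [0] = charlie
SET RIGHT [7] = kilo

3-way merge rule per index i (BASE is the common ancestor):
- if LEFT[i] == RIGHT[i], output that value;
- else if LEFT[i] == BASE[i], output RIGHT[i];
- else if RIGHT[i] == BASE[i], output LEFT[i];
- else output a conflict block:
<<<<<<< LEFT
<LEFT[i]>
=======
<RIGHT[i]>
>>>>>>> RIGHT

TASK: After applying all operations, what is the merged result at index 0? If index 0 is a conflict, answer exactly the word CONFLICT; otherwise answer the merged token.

Final LEFT:  [bravo, delta, kilo, bravo, bravo, kilo, juliet, bravo]
Final RIGHT: [charlie, kilo, kilo, kilo, bravo, kilo, juliet, kilo]
i=0: L=bravo=BASE, R=charlie -> take RIGHT -> charlie
i=1: L=delta=BASE, R=kilo -> take RIGHT -> kilo
i=2: L=kilo R=kilo -> agree -> kilo
i=3: BASE=echo L=bravo R=kilo all differ -> CONFLICT
i=4: L=bravo R=bravo -> agree -> bravo
i=5: L=kilo R=kilo -> agree -> kilo
i=6: L=juliet R=juliet -> agree -> juliet
i=7: L=bravo=BASE, R=kilo -> take RIGHT -> kilo
Index 0 -> charlie

Answer: charlie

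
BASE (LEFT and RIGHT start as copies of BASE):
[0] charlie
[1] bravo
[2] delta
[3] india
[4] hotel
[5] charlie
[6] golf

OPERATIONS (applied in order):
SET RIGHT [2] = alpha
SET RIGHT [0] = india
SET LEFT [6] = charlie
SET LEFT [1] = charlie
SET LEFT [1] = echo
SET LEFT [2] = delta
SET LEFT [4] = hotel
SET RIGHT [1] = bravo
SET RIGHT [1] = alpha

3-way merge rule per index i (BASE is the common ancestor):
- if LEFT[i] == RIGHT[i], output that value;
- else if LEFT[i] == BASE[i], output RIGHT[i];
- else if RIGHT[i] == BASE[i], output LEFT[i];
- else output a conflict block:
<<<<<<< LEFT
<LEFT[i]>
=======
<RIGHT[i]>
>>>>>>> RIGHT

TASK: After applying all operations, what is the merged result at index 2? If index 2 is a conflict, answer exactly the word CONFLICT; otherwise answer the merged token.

Answer: alpha

Derivation:
Final LEFT:  [charlie, echo, delta, india, hotel, charlie, charlie]
Final RIGHT: [india, alpha, alpha, india, hotel, charlie, golf]
i=0: L=charlie=BASE, R=india -> take RIGHT -> india
i=1: BASE=bravo L=echo R=alpha all differ -> CONFLICT
i=2: L=delta=BASE, R=alpha -> take RIGHT -> alpha
i=3: L=india R=india -> agree -> india
i=4: L=hotel R=hotel -> agree -> hotel
i=5: L=charlie R=charlie -> agree -> charlie
i=6: L=charlie, R=golf=BASE -> take LEFT -> charlie
Index 2 -> alpha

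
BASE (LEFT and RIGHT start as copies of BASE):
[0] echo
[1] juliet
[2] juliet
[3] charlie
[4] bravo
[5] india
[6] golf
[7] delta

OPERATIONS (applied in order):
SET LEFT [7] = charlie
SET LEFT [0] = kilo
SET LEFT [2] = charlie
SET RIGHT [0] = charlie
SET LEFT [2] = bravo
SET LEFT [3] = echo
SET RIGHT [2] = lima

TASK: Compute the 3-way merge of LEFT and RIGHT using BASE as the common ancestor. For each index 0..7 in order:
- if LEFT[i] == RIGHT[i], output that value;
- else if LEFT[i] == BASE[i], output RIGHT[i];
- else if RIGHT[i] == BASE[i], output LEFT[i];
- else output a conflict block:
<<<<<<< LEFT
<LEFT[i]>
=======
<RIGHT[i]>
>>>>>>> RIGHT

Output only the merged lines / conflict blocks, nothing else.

Final LEFT:  [kilo, juliet, bravo, echo, bravo, india, golf, charlie]
Final RIGHT: [charlie, juliet, lima, charlie, bravo, india, golf, delta]
i=0: BASE=echo L=kilo R=charlie all differ -> CONFLICT
i=1: L=juliet R=juliet -> agree -> juliet
i=2: BASE=juliet L=bravo R=lima all differ -> CONFLICT
i=3: L=echo, R=charlie=BASE -> take LEFT -> echo
i=4: L=bravo R=bravo -> agree -> bravo
i=5: L=india R=india -> agree -> india
i=6: L=golf R=golf -> agree -> golf
i=7: L=charlie, R=delta=BASE -> take LEFT -> charlie

Answer: <<<<<<< LEFT
kilo
=======
charlie
>>>>>>> RIGHT
juliet
<<<<<<< LEFT
bravo
=======
lima
>>>>>>> RIGHT
echo
bravo
india
golf
charlie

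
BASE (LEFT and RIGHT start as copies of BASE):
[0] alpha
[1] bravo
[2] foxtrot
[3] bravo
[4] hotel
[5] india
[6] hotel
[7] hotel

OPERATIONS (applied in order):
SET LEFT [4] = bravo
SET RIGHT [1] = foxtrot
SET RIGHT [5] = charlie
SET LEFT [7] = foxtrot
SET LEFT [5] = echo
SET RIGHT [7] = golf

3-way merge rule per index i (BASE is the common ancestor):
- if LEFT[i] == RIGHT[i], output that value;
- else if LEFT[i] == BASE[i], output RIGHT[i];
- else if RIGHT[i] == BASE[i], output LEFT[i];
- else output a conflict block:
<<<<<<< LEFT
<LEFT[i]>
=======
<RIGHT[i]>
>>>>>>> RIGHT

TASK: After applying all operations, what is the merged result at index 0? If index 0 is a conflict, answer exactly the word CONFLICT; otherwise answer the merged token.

Final LEFT:  [alpha, bravo, foxtrot, bravo, bravo, echo, hotel, foxtrot]
Final RIGHT: [alpha, foxtrot, foxtrot, bravo, hotel, charlie, hotel, golf]
i=0: L=alpha R=alpha -> agree -> alpha
i=1: L=bravo=BASE, R=foxtrot -> take RIGHT -> foxtrot
i=2: L=foxtrot R=foxtrot -> agree -> foxtrot
i=3: L=bravo R=bravo -> agree -> bravo
i=4: L=bravo, R=hotel=BASE -> take LEFT -> bravo
i=5: BASE=india L=echo R=charlie all differ -> CONFLICT
i=6: L=hotel R=hotel -> agree -> hotel
i=7: BASE=hotel L=foxtrot R=golf all differ -> CONFLICT
Index 0 -> alpha

Answer: alpha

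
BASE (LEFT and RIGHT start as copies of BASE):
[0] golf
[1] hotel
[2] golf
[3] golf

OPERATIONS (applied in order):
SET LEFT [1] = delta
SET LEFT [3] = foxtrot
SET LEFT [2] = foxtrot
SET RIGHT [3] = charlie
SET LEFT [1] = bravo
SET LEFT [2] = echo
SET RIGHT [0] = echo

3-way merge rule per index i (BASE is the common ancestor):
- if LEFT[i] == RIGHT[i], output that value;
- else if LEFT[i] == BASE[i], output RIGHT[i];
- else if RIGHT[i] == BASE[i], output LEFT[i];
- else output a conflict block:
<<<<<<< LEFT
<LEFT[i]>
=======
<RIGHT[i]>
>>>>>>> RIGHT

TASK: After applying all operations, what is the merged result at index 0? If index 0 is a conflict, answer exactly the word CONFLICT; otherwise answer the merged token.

Answer: echo

Derivation:
Final LEFT:  [golf, bravo, echo, foxtrot]
Final RIGHT: [echo, hotel, golf, charlie]
i=0: L=golf=BASE, R=echo -> take RIGHT -> echo
i=1: L=bravo, R=hotel=BASE -> take LEFT -> bravo
i=2: L=echo, R=golf=BASE -> take LEFT -> echo
i=3: BASE=golf L=foxtrot R=charlie all differ -> CONFLICT
Index 0 -> echo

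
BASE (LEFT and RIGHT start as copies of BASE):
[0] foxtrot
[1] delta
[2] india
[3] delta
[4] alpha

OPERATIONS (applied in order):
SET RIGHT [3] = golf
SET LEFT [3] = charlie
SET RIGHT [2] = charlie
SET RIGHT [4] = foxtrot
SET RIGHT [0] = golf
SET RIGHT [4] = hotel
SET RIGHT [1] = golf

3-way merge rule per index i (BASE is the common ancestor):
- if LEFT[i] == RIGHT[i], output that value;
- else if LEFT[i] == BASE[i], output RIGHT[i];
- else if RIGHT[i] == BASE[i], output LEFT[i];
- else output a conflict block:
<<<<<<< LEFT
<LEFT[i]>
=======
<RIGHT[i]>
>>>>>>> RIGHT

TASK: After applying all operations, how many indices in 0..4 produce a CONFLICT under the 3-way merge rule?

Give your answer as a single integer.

Final LEFT:  [foxtrot, delta, india, charlie, alpha]
Final RIGHT: [golf, golf, charlie, golf, hotel]
i=0: L=foxtrot=BASE, R=golf -> take RIGHT -> golf
i=1: L=delta=BASE, R=golf -> take RIGHT -> golf
i=2: L=india=BASE, R=charlie -> take RIGHT -> charlie
i=3: BASE=delta L=charlie R=golf all differ -> CONFLICT
i=4: L=alpha=BASE, R=hotel -> take RIGHT -> hotel
Conflict count: 1

Answer: 1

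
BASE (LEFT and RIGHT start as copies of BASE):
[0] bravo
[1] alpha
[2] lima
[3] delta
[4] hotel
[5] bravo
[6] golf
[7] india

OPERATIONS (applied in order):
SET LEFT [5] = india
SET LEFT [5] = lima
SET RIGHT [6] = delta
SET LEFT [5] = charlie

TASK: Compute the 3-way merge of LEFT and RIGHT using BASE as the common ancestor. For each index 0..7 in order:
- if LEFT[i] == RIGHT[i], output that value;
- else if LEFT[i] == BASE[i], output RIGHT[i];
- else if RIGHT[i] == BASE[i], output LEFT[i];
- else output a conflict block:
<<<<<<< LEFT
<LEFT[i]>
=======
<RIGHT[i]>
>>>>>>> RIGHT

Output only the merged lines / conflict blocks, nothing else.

Answer: bravo
alpha
lima
delta
hotel
charlie
delta
india

Derivation:
Final LEFT:  [bravo, alpha, lima, delta, hotel, charlie, golf, india]
Final RIGHT: [bravo, alpha, lima, delta, hotel, bravo, delta, india]
i=0: L=bravo R=bravo -> agree -> bravo
i=1: L=alpha R=alpha -> agree -> alpha
i=2: L=lima R=lima -> agree -> lima
i=3: L=delta R=delta -> agree -> delta
i=4: L=hotel R=hotel -> agree -> hotel
i=5: L=charlie, R=bravo=BASE -> take LEFT -> charlie
i=6: L=golf=BASE, R=delta -> take RIGHT -> delta
i=7: L=india R=india -> agree -> india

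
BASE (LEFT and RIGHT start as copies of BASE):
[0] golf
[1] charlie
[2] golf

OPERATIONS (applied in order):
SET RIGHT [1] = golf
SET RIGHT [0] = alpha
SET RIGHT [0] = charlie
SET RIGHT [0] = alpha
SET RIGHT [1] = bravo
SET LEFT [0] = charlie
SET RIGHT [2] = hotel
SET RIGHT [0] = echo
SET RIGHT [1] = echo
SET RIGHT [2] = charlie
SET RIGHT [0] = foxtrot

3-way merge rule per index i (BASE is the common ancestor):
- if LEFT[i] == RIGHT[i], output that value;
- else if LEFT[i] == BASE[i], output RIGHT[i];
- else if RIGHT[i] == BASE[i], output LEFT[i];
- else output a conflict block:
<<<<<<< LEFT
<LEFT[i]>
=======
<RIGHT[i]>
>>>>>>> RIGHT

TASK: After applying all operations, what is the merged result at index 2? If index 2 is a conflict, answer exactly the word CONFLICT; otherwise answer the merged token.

Final LEFT:  [charlie, charlie, golf]
Final RIGHT: [foxtrot, echo, charlie]
i=0: BASE=golf L=charlie R=foxtrot all differ -> CONFLICT
i=1: L=charlie=BASE, R=echo -> take RIGHT -> echo
i=2: L=golf=BASE, R=charlie -> take RIGHT -> charlie
Index 2 -> charlie

Answer: charlie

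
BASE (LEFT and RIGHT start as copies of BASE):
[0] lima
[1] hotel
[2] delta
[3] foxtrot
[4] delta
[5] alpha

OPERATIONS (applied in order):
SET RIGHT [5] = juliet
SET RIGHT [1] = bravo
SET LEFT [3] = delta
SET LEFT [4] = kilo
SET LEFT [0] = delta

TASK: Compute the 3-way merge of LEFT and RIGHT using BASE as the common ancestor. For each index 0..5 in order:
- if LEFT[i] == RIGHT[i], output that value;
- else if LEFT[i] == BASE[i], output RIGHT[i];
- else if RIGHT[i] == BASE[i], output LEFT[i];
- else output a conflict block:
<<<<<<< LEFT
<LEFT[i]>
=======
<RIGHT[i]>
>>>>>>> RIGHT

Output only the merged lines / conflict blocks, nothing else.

Answer: delta
bravo
delta
delta
kilo
juliet

Derivation:
Final LEFT:  [delta, hotel, delta, delta, kilo, alpha]
Final RIGHT: [lima, bravo, delta, foxtrot, delta, juliet]
i=0: L=delta, R=lima=BASE -> take LEFT -> delta
i=1: L=hotel=BASE, R=bravo -> take RIGHT -> bravo
i=2: L=delta R=delta -> agree -> delta
i=3: L=delta, R=foxtrot=BASE -> take LEFT -> delta
i=4: L=kilo, R=delta=BASE -> take LEFT -> kilo
i=5: L=alpha=BASE, R=juliet -> take RIGHT -> juliet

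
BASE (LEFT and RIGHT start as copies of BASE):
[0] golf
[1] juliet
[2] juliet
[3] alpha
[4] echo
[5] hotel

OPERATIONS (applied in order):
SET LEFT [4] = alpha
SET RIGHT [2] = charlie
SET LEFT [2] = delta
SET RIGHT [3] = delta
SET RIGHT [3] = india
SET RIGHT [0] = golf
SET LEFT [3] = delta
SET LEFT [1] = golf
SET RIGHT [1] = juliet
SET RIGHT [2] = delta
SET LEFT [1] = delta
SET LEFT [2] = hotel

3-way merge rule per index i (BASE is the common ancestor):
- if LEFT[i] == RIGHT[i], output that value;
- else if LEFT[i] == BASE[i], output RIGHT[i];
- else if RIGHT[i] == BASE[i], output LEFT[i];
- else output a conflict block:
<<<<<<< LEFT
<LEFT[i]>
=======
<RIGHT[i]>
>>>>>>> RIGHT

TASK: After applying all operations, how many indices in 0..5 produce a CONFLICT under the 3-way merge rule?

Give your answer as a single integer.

Final LEFT:  [golf, delta, hotel, delta, alpha, hotel]
Final RIGHT: [golf, juliet, delta, india, echo, hotel]
i=0: L=golf R=golf -> agree -> golf
i=1: L=delta, R=juliet=BASE -> take LEFT -> delta
i=2: BASE=juliet L=hotel R=delta all differ -> CONFLICT
i=3: BASE=alpha L=delta R=india all differ -> CONFLICT
i=4: L=alpha, R=echo=BASE -> take LEFT -> alpha
i=5: L=hotel R=hotel -> agree -> hotel
Conflict count: 2

Answer: 2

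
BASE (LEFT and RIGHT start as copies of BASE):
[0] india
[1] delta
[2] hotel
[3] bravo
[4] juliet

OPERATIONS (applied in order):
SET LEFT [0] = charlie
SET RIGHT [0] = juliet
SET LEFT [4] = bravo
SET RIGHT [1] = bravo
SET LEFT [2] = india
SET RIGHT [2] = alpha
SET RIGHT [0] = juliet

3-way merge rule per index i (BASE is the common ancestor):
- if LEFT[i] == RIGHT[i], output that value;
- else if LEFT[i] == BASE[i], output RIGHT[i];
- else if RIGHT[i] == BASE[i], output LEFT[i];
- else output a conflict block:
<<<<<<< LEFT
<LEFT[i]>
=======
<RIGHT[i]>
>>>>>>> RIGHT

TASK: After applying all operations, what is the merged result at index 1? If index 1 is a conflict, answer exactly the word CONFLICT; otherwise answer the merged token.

Answer: bravo

Derivation:
Final LEFT:  [charlie, delta, india, bravo, bravo]
Final RIGHT: [juliet, bravo, alpha, bravo, juliet]
i=0: BASE=india L=charlie R=juliet all differ -> CONFLICT
i=1: L=delta=BASE, R=bravo -> take RIGHT -> bravo
i=2: BASE=hotel L=india R=alpha all differ -> CONFLICT
i=3: L=bravo R=bravo -> agree -> bravo
i=4: L=bravo, R=juliet=BASE -> take LEFT -> bravo
Index 1 -> bravo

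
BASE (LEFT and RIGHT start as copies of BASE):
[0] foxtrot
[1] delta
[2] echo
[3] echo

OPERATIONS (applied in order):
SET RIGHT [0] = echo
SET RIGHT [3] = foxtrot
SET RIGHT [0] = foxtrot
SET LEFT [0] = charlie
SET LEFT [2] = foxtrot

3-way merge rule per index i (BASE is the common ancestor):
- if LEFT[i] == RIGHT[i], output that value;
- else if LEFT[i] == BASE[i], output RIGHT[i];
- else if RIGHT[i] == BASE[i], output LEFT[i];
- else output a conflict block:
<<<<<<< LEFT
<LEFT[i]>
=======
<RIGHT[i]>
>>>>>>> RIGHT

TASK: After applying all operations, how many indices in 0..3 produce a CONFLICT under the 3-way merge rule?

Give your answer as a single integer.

Answer: 0

Derivation:
Final LEFT:  [charlie, delta, foxtrot, echo]
Final RIGHT: [foxtrot, delta, echo, foxtrot]
i=0: L=charlie, R=foxtrot=BASE -> take LEFT -> charlie
i=1: L=delta R=delta -> agree -> delta
i=2: L=foxtrot, R=echo=BASE -> take LEFT -> foxtrot
i=3: L=echo=BASE, R=foxtrot -> take RIGHT -> foxtrot
Conflict count: 0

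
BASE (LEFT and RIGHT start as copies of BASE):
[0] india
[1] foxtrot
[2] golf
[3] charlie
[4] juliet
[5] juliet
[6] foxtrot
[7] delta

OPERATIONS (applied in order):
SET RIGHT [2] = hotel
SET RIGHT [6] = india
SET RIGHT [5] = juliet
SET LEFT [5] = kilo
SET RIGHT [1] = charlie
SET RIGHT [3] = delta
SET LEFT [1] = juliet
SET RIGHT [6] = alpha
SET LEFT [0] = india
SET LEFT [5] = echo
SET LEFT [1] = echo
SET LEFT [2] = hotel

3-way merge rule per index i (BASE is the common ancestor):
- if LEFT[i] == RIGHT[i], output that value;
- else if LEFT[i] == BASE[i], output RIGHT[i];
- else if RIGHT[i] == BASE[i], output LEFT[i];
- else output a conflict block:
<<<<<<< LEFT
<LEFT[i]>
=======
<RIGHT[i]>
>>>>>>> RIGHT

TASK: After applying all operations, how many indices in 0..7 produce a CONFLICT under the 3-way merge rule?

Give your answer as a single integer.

Answer: 1

Derivation:
Final LEFT:  [india, echo, hotel, charlie, juliet, echo, foxtrot, delta]
Final RIGHT: [india, charlie, hotel, delta, juliet, juliet, alpha, delta]
i=0: L=india R=india -> agree -> india
i=1: BASE=foxtrot L=echo R=charlie all differ -> CONFLICT
i=2: L=hotel R=hotel -> agree -> hotel
i=3: L=charlie=BASE, R=delta -> take RIGHT -> delta
i=4: L=juliet R=juliet -> agree -> juliet
i=5: L=echo, R=juliet=BASE -> take LEFT -> echo
i=6: L=foxtrot=BASE, R=alpha -> take RIGHT -> alpha
i=7: L=delta R=delta -> agree -> delta
Conflict count: 1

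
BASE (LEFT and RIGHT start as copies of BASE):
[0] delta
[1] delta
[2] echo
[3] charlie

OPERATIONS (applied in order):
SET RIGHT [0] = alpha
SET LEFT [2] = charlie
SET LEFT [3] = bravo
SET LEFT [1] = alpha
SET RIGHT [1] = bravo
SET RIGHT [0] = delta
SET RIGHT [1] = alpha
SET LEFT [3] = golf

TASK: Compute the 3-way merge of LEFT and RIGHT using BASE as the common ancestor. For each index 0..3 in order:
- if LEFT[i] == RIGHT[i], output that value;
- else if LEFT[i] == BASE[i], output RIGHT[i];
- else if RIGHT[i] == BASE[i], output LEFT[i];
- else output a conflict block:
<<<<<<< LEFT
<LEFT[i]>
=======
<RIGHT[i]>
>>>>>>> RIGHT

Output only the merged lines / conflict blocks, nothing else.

Final LEFT:  [delta, alpha, charlie, golf]
Final RIGHT: [delta, alpha, echo, charlie]
i=0: L=delta R=delta -> agree -> delta
i=1: L=alpha R=alpha -> agree -> alpha
i=2: L=charlie, R=echo=BASE -> take LEFT -> charlie
i=3: L=golf, R=charlie=BASE -> take LEFT -> golf

Answer: delta
alpha
charlie
golf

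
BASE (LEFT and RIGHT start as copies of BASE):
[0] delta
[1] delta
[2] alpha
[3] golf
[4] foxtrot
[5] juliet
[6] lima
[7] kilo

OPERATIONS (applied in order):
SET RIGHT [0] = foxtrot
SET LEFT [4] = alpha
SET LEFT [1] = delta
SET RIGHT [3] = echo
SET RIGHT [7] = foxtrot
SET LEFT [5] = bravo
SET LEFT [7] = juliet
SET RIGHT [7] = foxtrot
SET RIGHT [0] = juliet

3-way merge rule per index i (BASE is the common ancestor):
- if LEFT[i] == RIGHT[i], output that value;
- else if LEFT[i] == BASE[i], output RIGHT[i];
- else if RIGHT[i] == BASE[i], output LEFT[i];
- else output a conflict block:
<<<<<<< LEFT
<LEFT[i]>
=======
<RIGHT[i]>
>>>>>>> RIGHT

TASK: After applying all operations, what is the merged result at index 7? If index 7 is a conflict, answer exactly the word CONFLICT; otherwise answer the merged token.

Answer: CONFLICT

Derivation:
Final LEFT:  [delta, delta, alpha, golf, alpha, bravo, lima, juliet]
Final RIGHT: [juliet, delta, alpha, echo, foxtrot, juliet, lima, foxtrot]
i=0: L=delta=BASE, R=juliet -> take RIGHT -> juliet
i=1: L=delta R=delta -> agree -> delta
i=2: L=alpha R=alpha -> agree -> alpha
i=3: L=golf=BASE, R=echo -> take RIGHT -> echo
i=4: L=alpha, R=foxtrot=BASE -> take LEFT -> alpha
i=5: L=bravo, R=juliet=BASE -> take LEFT -> bravo
i=6: L=lima R=lima -> agree -> lima
i=7: BASE=kilo L=juliet R=foxtrot all differ -> CONFLICT
Index 7 -> CONFLICT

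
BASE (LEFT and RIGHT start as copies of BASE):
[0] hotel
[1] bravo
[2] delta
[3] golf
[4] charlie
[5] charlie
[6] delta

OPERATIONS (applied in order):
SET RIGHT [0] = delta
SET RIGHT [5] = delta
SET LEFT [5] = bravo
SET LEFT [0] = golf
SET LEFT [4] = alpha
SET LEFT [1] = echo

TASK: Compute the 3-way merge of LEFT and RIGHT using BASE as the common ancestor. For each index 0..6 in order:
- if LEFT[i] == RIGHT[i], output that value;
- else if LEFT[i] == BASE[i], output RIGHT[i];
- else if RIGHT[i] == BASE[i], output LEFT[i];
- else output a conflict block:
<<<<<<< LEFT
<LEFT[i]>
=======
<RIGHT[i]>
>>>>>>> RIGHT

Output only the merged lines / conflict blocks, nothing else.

Final LEFT:  [golf, echo, delta, golf, alpha, bravo, delta]
Final RIGHT: [delta, bravo, delta, golf, charlie, delta, delta]
i=0: BASE=hotel L=golf R=delta all differ -> CONFLICT
i=1: L=echo, R=bravo=BASE -> take LEFT -> echo
i=2: L=delta R=delta -> agree -> delta
i=3: L=golf R=golf -> agree -> golf
i=4: L=alpha, R=charlie=BASE -> take LEFT -> alpha
i=5: BASE=charlie L=bravo R=delta all differ -> CONFLICT
i=6: L=delta R=delta -> agree -> delta

Answer: <<<<<<< LEFT
golf
=======
delta
>>>>>>> RIGHT
echo
delta
golf
alpha
<<<<<<< LEFT
bravo
=======
delta
>>>>>>> RIGHT
delta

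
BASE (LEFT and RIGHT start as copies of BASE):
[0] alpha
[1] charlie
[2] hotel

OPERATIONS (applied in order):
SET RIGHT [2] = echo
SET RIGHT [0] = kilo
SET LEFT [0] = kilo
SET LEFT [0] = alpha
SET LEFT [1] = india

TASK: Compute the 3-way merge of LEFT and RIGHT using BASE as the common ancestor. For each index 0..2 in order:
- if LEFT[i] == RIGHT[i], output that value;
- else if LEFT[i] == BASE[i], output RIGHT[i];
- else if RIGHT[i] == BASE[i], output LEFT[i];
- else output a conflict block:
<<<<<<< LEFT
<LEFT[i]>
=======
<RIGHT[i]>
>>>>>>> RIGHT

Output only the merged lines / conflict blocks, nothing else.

Answer: kilo
india
echo

Derivation:
Final LEFT:  [alpha, india, hotel]
Final RIGHT: [kilo, charlie, echo]
i=0: L=alpha=BASE, R=kilo -> take RIGHT -> kilo
i=1: L=india, R=charlie=BASE -> take LEFT -> india
i=2: L=hotel=BASE, R=echo -> take RIGHT -> echo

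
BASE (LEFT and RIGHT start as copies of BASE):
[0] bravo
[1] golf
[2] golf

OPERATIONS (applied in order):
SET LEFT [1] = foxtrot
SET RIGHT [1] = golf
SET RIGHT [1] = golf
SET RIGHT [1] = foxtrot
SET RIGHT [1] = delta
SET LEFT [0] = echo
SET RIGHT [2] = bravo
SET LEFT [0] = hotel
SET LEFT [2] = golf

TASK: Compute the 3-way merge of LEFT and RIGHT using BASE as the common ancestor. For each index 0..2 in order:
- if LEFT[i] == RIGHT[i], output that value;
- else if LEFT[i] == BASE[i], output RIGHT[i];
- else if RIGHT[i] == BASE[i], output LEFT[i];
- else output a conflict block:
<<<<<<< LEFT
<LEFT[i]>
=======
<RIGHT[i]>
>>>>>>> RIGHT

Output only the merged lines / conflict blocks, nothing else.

Final LEFT:  [hotel, foxtrot, golf]
Final RIGHT: [bravo, delta, bravo]
i=0: L=hotel, R=bravo=BASE -> take LEFT -> hotel
i=1: BASE=golf L=foxtrot R=delta all differ -> CONFLICT
i=2: L=golf=BASE, R=bravo -> take RIGHT -> bravo

Answer: hotel
<<<<<<< LEFT
foxtrot
=======
delta
>>>>>>> RIGHT
bravo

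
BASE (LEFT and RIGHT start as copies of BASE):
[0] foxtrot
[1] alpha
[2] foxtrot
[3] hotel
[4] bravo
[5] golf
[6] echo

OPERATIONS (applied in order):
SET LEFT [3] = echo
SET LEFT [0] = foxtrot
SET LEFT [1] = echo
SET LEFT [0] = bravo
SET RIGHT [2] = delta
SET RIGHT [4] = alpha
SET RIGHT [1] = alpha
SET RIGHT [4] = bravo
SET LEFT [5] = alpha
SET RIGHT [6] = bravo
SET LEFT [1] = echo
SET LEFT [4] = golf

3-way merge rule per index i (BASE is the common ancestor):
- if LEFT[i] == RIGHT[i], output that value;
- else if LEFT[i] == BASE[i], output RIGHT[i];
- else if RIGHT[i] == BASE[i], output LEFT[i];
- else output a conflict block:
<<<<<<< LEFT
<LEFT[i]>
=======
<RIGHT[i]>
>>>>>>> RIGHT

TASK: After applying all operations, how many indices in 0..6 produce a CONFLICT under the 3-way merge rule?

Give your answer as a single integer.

Final LEFT:  [bravo, echo, foxtrot, echo, golf, alpha, echo]
Final RIGHT: [foxtrot, alpha, delta, hotel, bravo, golf, bravo]
i=0: L=bravo, R=foxtrot=BASE -> take LEFT -> bravo
i=1: L=echo, R=alpha=BASE -> take LEFT -> echo
i=2: L=foxtrot=BASE, R=delta -> take RIGHT -> delta
i=3: L=echo, R=hotel=BASE -> take LEFT -> echo
i=4: L=golf, R=bravo=BASE -> take LEFT -> golf
i=5: L=alpha, R=golf=BASE -> take LEFT -> alpha
i=6: L=echo=BASE, R=bravo -> take RIGHT -> bravo
Conflict count: 0

Answer: 0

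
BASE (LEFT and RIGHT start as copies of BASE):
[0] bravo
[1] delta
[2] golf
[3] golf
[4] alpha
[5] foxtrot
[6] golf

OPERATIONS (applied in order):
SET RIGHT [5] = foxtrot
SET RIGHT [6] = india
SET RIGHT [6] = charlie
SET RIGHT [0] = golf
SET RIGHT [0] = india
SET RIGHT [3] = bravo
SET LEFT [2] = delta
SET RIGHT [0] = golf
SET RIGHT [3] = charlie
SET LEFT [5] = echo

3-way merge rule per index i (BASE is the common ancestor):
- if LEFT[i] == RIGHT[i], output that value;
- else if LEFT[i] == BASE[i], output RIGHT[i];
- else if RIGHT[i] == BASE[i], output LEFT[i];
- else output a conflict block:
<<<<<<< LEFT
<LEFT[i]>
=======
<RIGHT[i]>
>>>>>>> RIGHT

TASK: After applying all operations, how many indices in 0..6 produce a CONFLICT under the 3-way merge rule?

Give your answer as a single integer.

Answer: 0

Derivation:
Final LEFT:  [bravo, delta, delta, golf, alpha, echo, golf]
Final RIGHT: [golf, delta, golf, charlie, alpha, foxtrot, charlie]
i=0: L=bravo=BASE, R=golf -> take RIGHT -> golf
i=1: L=delta R=delta -> agree -> delta
i=2: L=delta, R=golf=BASE -> take LEFT -> delta
i=3: L=golf=BASE, R=charlie -> take RIGHT -> charlie
i=4: L=alpha R=alpha -> agree -> alpha
i=5: L=echo, R=foxtrot=BASE -> take LEFT -> echo
i=6: L=golf=BASE, R=charlie -> take RIGHT -> charlie
Conflict count: 0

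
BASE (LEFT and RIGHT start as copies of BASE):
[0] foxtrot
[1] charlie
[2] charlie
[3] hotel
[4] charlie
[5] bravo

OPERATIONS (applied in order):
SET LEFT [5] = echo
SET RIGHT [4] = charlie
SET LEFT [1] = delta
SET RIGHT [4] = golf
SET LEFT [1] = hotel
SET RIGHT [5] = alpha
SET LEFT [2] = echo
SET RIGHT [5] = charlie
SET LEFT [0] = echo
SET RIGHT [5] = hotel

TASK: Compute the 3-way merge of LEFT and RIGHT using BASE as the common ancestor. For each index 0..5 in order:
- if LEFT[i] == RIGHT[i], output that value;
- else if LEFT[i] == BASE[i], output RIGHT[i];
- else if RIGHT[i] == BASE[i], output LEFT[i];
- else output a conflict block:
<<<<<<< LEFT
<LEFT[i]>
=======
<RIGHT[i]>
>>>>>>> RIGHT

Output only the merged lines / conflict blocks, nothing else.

Answer: echo
hotel
echo
hotel
golf
<<<<<<< LEFT
echo
=======
hotel
>>>>>>> RIGHT

Derivation:
Final LEFT:  [echo, hotel, echo, hotel, charlie, echo]
Final RIGHT: [foxtrot, charlie, charlie, hotel, golf, hotel]
i=0: L=echo, R=foxtrot=BASE -> take LEFT -> echo
i=1: L=hotel, R=charlie=BASE -> take LEFT -> hotel
i=2: L=echo, R=charlie=BASE -> take LEFT -> echo
i=3: L=hotel R=hotel -> agree -> hotel
i=4: L=charlie=BASE, R=golf -> take RIGHT -> golf
i=5: BASE=bravo L=echo R=hotel all differ -> CONFLICT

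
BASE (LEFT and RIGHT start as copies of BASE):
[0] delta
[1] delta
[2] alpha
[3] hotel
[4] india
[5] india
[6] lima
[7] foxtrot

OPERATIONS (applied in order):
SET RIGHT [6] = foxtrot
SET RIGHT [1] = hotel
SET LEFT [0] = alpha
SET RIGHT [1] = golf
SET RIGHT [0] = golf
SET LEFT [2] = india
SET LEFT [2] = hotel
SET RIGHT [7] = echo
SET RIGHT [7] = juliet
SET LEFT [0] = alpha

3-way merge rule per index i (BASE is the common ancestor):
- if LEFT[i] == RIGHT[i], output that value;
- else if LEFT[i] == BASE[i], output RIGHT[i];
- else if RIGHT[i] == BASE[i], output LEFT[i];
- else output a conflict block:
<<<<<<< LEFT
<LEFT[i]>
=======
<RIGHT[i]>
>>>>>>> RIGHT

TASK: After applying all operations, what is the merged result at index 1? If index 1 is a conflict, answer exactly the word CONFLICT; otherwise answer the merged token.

Answer: golf

Derivation:
Final LEFT:  [alpha, delta, hotel, hotel, india, india, lima, foxtrot]
Final RIGHT: [golf, golf, alpha, hotel, india, india, foxtrot, juliet]
i=0: BASE=delta L=alpha R=golf all differ -> CONFLICT
i=1: L=delta=BASE, R=golf -> take RIGHT -> golf
i=2: L=hotel, R=alpha=BASE -> take LEFT -> hotel
i=3: L=hotel R=hotel -> agree -> hotel
i=4: L=india R=india -> agree -> india
i=5: L=india R=india -> agree -> india
i=6: L=lima=BASE, R=foxtrot -> take RIGHT -> foxtrot
i=7: L=foxtrot=BASE, R=juliet -> take RIGHT -> juliet
Index 1 -> golf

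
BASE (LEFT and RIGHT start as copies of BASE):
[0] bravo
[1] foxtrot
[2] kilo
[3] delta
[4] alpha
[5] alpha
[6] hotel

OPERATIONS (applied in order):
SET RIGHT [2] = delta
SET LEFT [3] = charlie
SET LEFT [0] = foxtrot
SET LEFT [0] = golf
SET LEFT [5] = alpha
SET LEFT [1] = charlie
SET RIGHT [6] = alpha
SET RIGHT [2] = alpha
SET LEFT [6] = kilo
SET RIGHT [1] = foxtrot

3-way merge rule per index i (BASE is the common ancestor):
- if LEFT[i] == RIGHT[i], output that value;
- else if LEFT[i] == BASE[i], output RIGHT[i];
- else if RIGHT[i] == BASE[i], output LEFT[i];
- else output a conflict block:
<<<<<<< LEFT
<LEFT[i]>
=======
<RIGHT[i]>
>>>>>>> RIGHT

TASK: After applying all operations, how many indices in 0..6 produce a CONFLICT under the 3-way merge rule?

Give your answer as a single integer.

Final LEFT:  [golf, charlie, kilo, charlie, alpha, alpha, kilo]
Final RIGHT: [bravo, foxtrot, alpha, delta, alpha, alpha, alpha]
i=0: L=golf, R=bravo=BASE -> take LEFT -> golf
i=1: L=charlie, R=foxtrot=BASE -> take LEFT -> charlie
i=2: L=kilo=BASE, R=alpha -> take RIGHT -> alpha
i=3: L=charlie, R=delta=BASE -> take LEFT -> charlie
i=4: L=alpha R=alpha -> agree -> alpha
i=5: L=alpha R=alpha -> agree -> alpha
i=6: BASE=hotel L=kilo R=alpha all differ -> CONFLICT
Conflict count: 1

Answer: 1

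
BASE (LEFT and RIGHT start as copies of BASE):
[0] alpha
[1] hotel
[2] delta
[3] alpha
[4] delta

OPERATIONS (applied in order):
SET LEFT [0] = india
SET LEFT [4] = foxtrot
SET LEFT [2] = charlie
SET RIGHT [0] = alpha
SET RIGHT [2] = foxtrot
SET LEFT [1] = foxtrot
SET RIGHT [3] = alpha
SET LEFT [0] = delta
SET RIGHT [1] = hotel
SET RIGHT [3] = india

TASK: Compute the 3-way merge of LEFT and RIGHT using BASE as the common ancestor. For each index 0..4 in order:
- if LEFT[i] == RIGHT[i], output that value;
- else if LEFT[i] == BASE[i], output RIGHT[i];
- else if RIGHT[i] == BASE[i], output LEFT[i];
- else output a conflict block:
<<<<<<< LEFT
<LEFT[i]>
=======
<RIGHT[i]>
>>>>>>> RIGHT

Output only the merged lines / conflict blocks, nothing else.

Answer: delta
foxtrot
<<<<<<< LEFT
charlie
=======
foxtrot
>>>>>>> RIGHT
india
foxtrot

Derivation:
Final LEFT:  [delta, foxtrot, charlie, alpha, foxtrot]
Final RIGHT: [alpha, hotel, foxtrot, india, delta]
i=0: L=delta, R=alpha=BASE -> take LEFT -> delta
i=1: L=foxtrot, R=hotel=BASE -> take LEFT -> foxtrot
i=2: BASE=delta L=charlie R=foxtrot all differ -> CONFLICT
i=3: L=alpha=BASE, R=india -> take RIGHT -> india
i=4: L=foxtrot, R=delta=BASE -> take LEFT -> foxtrot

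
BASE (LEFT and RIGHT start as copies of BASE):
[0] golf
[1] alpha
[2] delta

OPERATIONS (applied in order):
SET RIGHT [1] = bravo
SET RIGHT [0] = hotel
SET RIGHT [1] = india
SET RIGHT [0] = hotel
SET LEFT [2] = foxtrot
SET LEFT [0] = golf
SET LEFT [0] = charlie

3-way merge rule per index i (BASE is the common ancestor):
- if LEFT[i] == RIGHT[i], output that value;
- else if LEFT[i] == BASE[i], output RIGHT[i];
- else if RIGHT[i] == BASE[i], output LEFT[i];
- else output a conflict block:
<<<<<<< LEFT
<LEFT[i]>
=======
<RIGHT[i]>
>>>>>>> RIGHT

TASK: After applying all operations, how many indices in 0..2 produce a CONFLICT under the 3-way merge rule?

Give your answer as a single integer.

Answer: 1

Derivation:
Final LEFT:  [charlie, alpha, foxtrot]
Final RIGHT: [hotel, india, delta]
i=0: BASE=golf L=charlie R=hotel all differ -> CONFLICT
i=1: L=alpha=BASE, R=india -> take RIGHT -> india
i=2: L=foxtrot, R=delta=BASE -> take LEFT -> foxtrot
Conflict count: 1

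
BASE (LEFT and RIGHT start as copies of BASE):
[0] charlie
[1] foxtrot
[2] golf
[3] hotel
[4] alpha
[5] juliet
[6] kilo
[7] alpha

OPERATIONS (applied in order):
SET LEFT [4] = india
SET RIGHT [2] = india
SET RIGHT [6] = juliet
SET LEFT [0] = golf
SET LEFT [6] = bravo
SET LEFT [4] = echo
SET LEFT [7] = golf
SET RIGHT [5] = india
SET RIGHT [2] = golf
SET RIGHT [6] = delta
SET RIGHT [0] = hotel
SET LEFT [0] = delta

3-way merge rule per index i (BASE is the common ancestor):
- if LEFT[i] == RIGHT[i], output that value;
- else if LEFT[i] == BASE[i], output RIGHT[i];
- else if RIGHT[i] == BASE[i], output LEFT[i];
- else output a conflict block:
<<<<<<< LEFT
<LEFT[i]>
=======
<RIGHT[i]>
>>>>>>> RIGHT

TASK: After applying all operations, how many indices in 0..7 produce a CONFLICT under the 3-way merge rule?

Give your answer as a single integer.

Answer: 2

Derivation:
Final LEFT:  [delta, foxtrot, golf, hotel, echo, juliet, bravo, golf]
Final RIGHT: [hotel, foxtrot, golf, hotel, alpha, india, delta, alpha]
i=0: BASE=charlie L=delta R=hotel all differ -> CONFLICT
i=1: L=foxtrot R=foxtrot -> agree -> foxtrot
i=2: L=golf R=golf -> agree -> golf
i=3: L=hotel R=hotel -> agree -> hotel
i=4: L=echo, R=alpha=BASE -> take LEFT -> echo
i=5: L=juliet=BASE, R=india -> take RIGHT -> india
i=6: BASE=kilo L=bravo R=delta all differ -> CONFLICT
i=7: L=golf, R=alpha=BASE -> take LEFT -> golf
Conflict count: 2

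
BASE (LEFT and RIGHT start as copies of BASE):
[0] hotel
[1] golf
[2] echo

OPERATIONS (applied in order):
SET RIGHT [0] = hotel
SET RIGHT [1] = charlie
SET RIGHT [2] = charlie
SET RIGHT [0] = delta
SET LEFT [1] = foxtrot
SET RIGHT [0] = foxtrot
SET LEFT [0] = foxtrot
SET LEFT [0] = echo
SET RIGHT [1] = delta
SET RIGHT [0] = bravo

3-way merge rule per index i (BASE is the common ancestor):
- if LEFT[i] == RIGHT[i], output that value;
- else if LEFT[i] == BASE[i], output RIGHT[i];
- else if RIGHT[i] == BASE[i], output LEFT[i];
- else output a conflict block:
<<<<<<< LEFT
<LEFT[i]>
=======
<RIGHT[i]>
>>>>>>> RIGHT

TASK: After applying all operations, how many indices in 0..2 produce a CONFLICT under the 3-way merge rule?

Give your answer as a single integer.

Final LEFT:  [echo, foxtrot, echo]
Final RIGHT: [bravo, delta, charlie]
i=0: BASE=hotel L=echo R=bravo all differ -> CONFLICT
i=1: BASE=golf L=foxtrot R=delta all differ -> CONFLICT
i=2: L=echo=BASE, R=charlie -> take RIGHT -> charlie
Conflict count: 2

Answer: 2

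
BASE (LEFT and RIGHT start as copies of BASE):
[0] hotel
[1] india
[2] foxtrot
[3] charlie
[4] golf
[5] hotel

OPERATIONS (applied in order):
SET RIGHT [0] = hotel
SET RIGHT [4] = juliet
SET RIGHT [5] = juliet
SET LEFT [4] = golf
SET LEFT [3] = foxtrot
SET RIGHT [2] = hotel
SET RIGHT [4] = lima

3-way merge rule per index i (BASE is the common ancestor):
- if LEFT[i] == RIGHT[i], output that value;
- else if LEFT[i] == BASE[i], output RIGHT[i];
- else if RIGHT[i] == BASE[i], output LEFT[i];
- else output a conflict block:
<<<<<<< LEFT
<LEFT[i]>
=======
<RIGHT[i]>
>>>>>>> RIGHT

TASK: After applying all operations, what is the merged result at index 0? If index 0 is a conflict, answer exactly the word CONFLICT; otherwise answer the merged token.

Final LEFT:  [hotel, india, foxtrot, foxtrot, golf, hotel]
Final RIGHT: [hotel, india, hotel, charlie, lima, juliet]
i=0: L=hotel R=hotel -> agree -> hotel
i=1: L=india R=india -> agree -> india
i=2: L=foxtrot=BASE, R=hotel -> take RIGHT -> hotel
i=3: L=foxtrot, R=charlie=BASE -> take LEFT -> foxtrot
i=4: L=golf=BASE, R=lima -> take RIGHT -> lima
i=5: L=hotel=BASE, R=juliet -> take RIGHT -> juliet
Index 0 -> hotel

Answer: hotel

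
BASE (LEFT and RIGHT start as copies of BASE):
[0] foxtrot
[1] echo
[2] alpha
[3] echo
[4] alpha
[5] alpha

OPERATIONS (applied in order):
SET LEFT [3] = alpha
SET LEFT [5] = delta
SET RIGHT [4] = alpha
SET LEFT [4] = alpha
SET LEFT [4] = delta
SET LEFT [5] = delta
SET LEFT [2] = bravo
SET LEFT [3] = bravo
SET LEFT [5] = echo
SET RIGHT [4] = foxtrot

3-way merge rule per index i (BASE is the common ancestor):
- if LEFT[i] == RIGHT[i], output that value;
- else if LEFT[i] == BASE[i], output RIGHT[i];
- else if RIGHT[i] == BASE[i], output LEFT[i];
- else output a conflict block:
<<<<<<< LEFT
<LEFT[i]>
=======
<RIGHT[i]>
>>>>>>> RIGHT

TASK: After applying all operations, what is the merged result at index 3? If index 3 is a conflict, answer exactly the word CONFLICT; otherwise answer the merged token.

Final LEFT:  [foxtrot, echo, bravo, bravo, delta, echo]
Final RIGHT: [foxtrot, echo, alpha, echo, foxtrot, alpha]
i=0: L=foxtrot R=foxtrot -> agree -> foxtrot
i=1: L=echo R=echo -> agree -> echo
i=2: L=bravo, R=alpha=BASE -> take LEFT -> bravo
i=3: L=bravo, R=echo=BASE -> take LEFT -> bravo
i=4: BASE=alpha L=delta R=foxtrot all differ -> CONFLICT
i=5: L=echo, R=alpha=BASE -> take LEFT -> echo
Index 3 -> bravo

Answer: bravo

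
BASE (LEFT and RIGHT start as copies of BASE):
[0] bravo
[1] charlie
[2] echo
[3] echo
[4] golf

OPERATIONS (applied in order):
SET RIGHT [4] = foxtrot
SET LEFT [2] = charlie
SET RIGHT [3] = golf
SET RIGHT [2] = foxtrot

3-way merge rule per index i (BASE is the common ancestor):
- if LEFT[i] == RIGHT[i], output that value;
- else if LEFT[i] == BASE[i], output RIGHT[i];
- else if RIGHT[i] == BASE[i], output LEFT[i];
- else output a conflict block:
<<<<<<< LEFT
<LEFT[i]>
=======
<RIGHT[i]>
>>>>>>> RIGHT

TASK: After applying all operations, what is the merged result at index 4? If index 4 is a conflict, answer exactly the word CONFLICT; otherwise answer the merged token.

Final LEFT:  [bravo, charlie, charlie, echo, golf]
Final RIGHT: [bravo, charlie, foxtrot, golf, foxtrot]
i=0: L=bravo R=bravo -> agree -> bravo
i=1: L=charlie R=charlie -> agree -> charlie
i=2: BASE=echo L=charlie R=foxtrot all differ -> CONFLICT
i=3: L=echo=BASE, R=golf -> take RIGHT -> golf
i=4: L=golf=BASE, R=foxtrot -> take RIGHT -> foxtrot
Index 4 -> foxtrot

Answer: foxtrot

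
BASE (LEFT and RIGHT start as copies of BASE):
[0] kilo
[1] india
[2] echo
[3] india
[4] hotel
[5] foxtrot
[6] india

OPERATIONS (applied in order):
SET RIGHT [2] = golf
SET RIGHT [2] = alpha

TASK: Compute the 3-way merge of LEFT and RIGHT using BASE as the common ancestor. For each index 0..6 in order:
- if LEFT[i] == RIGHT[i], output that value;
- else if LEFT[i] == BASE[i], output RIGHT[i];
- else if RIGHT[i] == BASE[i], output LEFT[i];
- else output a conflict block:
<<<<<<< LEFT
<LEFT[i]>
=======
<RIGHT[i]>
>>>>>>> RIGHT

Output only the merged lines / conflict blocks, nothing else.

Answer: kilo
india
alpha
india
hotel
foxtrot
india

Derivation:
Final LEFT:  [kilo, india, echo, india, hotel, foxtrot, india]
Final RIGHT: [kilo, india, alpha, india, hotel, foxtrot, india]
i=0: L=kilo R=kilo -> agree -> kilo
i=1: L=india R=india -> agree -> india
i=2: L=echo=BASE, R=alpha -> take RIGHT -> alpha
i=3: L=india R=india -> agree -> india
i=4: L=hotel R=hotel -> agree -> hotel
i=5: L=foxtrot R=foxtrot -> agree -> foxtrot
i=6: L=india R=india -> agree -> india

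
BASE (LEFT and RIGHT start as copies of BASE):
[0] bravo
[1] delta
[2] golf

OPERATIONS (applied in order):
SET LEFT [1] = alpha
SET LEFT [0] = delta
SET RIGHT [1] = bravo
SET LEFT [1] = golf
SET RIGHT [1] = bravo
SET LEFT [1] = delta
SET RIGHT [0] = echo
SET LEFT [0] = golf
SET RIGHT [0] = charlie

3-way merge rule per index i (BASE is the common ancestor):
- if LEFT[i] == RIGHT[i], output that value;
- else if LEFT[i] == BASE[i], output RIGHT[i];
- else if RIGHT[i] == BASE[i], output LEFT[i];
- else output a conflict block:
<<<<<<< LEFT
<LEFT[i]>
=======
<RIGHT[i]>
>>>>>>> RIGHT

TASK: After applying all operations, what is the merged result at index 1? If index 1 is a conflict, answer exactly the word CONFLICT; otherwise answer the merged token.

Answer: bravo

Derivation:
Final LEFT:  [golf, delta, golf]
Final RIGHT: [charlie, bravo, golf]
i=0: BASE=bravo L=golf R=charlie all differ -> CONFLICT
i=1: L=delta=BASE, R=bravo -> take RIGHT -> bravo
i=2: L=golf R=golf -> agree -> golf
Index 1 -> bravo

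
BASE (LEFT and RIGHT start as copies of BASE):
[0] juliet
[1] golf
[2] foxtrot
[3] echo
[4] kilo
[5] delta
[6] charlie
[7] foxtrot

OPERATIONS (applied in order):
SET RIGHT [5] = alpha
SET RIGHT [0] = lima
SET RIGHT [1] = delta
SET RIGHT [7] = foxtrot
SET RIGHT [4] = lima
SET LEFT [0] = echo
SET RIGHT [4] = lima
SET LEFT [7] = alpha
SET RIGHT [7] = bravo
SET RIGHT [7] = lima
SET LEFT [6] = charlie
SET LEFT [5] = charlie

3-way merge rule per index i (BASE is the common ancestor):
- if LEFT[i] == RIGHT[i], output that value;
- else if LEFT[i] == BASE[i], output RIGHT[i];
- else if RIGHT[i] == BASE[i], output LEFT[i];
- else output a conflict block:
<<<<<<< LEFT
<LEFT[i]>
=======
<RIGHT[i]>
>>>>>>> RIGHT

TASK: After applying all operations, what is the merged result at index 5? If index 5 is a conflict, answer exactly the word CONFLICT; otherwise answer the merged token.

Final LEFT:  [echo, golf, foxtrot, echo, kilo, charlie, charlie, alpha]
Final RIGHT: [lima, delta, foxtrot, echo, lima, alpha, charlie, lima]
i=0: BASE=juliet L=echo R=lima all differ -> CONFLICT
i=1: L=golf=BASE, R=delta -> take RIGHT -> delta
i=2: L=foxtrot R=foxtrot -> agree -> foxtrot
i=3: L=echo R=echo -> agree -> echo
i=4: L=kilo=BASE, R=lima -> take RIGHT -> lima
i=5: BASE=delta L=charlie R=alpha all differ -> CONFLICT
i=6: L=charlie R=charlie -> agree -> charlie
i=7: BASE=foxtrot L=alpha R=lima all differ -> CONFLICT
Index 5 -> CONFLICT

Answer: CONFLICT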